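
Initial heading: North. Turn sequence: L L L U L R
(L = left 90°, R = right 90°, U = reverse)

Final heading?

Start: North
  L (left (90° counter-clockwise)) -> West
  L (left (90° counter-clockwise)) -> South
  L (left (90° counter-clockwise)) -> East
  U (U-turn (180°)) -> West
  L (left (90° counter-clockwise)) -> South
  R (right (90° clockwise)) -> West
Final: West

Answer: Final heading: West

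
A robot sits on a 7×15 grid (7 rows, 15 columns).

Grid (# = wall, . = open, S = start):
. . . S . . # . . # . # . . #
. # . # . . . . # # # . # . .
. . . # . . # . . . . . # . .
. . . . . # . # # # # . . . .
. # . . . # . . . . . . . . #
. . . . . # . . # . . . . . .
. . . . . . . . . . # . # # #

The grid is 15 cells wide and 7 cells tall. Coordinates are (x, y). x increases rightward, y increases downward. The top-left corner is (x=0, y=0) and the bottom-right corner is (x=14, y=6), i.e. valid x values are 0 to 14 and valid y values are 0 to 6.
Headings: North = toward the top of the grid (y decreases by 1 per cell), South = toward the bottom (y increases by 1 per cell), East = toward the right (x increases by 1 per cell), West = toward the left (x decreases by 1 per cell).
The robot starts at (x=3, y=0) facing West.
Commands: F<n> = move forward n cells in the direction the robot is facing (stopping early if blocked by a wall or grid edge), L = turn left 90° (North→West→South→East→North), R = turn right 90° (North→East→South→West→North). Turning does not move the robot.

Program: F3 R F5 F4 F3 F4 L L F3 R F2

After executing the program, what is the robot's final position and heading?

Start: (x=3, y=0), facing West
  F3: move forward 3, now at (x=0, y=0)
  R: turn right, now facing North
  F5: move forward 0/5 (blocked), now at (x=0, y=0)
  F4: move forward 0/4 (blocked), now at (x=0, y=0)
  F3: move forward 0/3 (blocked), now at (x=0, y=0)
  F4: move forward 0/4 (blocked), now at (x=0, y=0)
  L: turn left, now facing West
  L: turn left, now facing South
  F3: move forward 3, now at (x=0, y=3)
  R: turn right, now facing West
  F2: move forward 0/2 (blocked), now at (x=0, y=3)
Final: (x=0, y=3), facing West

Answer: Final position: (x=0, y=3), facing West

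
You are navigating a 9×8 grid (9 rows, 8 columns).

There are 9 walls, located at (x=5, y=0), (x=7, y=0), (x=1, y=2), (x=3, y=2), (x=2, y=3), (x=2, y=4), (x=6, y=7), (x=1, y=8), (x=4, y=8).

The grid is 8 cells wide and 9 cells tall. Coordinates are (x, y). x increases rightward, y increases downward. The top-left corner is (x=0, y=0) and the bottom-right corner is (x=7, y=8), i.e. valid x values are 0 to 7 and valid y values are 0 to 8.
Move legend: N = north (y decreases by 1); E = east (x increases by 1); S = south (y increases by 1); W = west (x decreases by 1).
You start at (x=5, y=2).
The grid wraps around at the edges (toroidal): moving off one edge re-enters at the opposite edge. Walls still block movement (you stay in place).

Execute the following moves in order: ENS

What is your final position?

Answer: Final position: (x=6, y=2)

Derivation:
Start: (x=5, y=2)
  E (east): (x=5, y=2) -> (x=6, y=2)
  N (north): (x=6, y=2) -> (x=6, y=1)
  S (south): (x=6, y=1) -> (x=6, y=2)
Final: (x=6, y=2)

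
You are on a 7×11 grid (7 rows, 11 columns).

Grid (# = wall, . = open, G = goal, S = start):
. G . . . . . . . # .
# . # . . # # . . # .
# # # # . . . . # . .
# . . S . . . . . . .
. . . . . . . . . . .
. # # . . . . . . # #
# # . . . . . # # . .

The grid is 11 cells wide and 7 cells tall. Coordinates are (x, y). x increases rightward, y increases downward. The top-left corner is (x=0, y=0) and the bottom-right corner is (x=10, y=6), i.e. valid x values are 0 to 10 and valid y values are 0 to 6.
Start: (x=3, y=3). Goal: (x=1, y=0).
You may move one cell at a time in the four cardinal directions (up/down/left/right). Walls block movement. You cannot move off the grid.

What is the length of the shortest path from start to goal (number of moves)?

Answer: Shortest path length: 7

Derivation:
BFS from (x=3, y=3) until reaching (x=1, y=0):
  Distance 0: (x=3, y=3)
  Distance 1: (x=2, y=3), (x=4, y=3), (x=3, y=4)
  Distance 2: (x=4, y=2), (x=1, y=3), (x=5, y=3), (x=2, y=4), (x=4, y=4), (x=3, y=5)
  Distance 3: (x=4, y=1), (x=5, y=2), (x=6, y=3), (x=1, y=4), (x=5, y=4), (x=4, y=5), (x=3, y=6)
  Distance 4: (x=4, y=0), (x=3, y=1), (x=6, y=2), (x=7, y=3), (x=0, y=4), (x=6, y=4), (x=5, y=5), (x=2, y=6), (x=4, y=6)
  Distance 5: (x=3, y=0), (x=5, y=0), (x=7, y=2), (x=8, y=3), (x=7, y=4), (x=0, y=5), (x=6, y=5), (x=5, y=6)
  Distance 6: (x=2, y=0), (x=6, y=0), (x=7, y=1), (x=9, y=3), (x=8, y=4), (x=7, y=5), (x=6, y=6)
  Distance 7: (x=1, y=0), (x=7, y=0), (x=8, y=1), (x=9, y=2), (x=10, y=3), (x=9, y=4), (x=8, y=5)  <- goal reached here
One shortest path (7 moves): (x=3, y=3) -> (x=4, y=3) -> (x=4, y=2) -> (x=4, y=1) -> (x=3, y=1) -> (x=3, y=0) -> (x=2, y=0) -> (x=1, y=0)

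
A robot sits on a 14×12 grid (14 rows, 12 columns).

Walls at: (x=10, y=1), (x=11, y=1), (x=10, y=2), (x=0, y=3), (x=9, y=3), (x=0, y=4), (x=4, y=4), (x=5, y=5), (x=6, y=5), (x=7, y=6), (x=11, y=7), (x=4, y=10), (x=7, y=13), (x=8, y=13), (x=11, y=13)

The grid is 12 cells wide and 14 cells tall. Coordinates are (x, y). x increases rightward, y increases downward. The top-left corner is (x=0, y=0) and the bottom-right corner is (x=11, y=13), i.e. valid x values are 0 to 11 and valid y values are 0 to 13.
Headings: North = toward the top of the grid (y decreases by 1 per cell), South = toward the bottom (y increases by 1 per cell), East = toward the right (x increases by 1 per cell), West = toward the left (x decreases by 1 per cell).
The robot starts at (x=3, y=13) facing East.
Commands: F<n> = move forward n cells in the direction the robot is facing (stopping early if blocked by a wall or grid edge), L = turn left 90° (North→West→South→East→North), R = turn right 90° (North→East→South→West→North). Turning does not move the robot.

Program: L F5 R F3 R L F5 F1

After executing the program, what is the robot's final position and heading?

Start: (x=3, y=13), facing East
  L: turn left, now facing North
  F5: move forward 5, now at (x=3, y=8)
  R: turn right, now facing East
  F3: move forward 3, now at (x=6, y=8)
  R: turn right, now facing South
  L: turn left, now facing East
  F5: move forward 5, now at (x=11, y=8)
  F1: move forward 0/1 (blocked), now at (x=11, y=8)
Final: (x=11, y=8), facing East

Answer: Final position: (x=11, y=8), facing East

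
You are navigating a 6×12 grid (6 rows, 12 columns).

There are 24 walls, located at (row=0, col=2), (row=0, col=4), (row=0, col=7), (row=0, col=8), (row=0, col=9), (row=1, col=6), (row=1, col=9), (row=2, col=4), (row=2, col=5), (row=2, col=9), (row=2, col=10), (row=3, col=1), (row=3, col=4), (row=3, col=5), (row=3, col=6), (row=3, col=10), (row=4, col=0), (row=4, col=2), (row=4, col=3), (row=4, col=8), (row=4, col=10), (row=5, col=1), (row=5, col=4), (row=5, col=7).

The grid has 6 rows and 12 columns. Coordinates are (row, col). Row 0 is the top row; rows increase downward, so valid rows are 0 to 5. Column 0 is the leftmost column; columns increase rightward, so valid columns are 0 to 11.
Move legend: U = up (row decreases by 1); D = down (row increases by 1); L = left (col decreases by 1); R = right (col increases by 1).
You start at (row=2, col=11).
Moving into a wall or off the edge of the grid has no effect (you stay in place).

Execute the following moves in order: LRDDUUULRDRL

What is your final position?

Answer: Final position: (row=2, col=11)

Derivation:
Start: (row=2, col=11)
  L (left): blocked, stay at (row=2, col=11)
  R (right): blocked, stay at (row=2, col=11)
  D (down): (row=2, col=11) -> (row=3, col=11)
  D (down): (row=3, col=11) -> (row=4, col=11)
  U (up): (row=4, col=11) -> (row=3, col=11)
  U (up): (row=3, col=11) -> (row=2, col=11)
  U (up): (row=2, col=11) -> (row=1, col=11)
  L (left): (row=1, col=11) -> (row=1, col=10)
  R (right): (row=1, col=10) -> (row=1, col=11)
  D (down): (row=1, col=11) -> (row=2, col=11)
  R (right): blocked, stay at (row=2, col=11)
  L (left): blocked, stay at (row=2, col=11)
Final: (row=2, col=11)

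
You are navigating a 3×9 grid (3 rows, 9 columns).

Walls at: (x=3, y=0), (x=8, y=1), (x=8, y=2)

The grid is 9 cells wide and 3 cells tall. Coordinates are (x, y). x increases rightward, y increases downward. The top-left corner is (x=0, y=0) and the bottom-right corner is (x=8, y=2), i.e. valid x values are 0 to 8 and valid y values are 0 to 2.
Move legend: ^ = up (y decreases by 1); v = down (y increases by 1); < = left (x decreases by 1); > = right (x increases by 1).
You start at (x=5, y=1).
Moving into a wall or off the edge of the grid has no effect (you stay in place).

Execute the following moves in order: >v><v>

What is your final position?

Answer: Final position: (x=7, y=2)

Derivation:
Start: (x=5, y=1)
  > (right): (x=5, y=1) -> (x=6, y=1)
  v (down): (x=6, y=1) -> (x=6, y=2)
  > (right): (x=6, y=2) -> (x=7, y=2)
  < (left): (x=7, y=2) -> (x=6, y=2)
  v (down): blocked, stay at (x=6, y=2)
  > (right): (x=6, y=2) -> (x=7, y=2)
Final: (x=7, y=2)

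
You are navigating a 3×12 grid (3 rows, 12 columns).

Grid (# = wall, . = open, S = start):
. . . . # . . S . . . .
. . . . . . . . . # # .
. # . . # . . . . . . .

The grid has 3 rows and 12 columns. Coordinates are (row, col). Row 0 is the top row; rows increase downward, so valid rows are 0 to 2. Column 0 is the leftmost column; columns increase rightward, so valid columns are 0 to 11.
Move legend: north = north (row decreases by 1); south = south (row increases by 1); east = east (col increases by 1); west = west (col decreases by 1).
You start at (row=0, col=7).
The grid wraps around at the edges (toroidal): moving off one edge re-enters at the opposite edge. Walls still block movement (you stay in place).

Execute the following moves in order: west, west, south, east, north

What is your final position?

Answer: Final position: (row=0, col=6)

Derivation:
Start: (row=0, col=7)
  west (west): (row=0, col=7) -> (row=0, col=6)
  west (west): (row=0, col=6) -> (row=0, col=5)
  south (south): (row=0, col=5) -> (row=1, col=5)
  east (east): (row=1, col=5) -> (row=1, col=6)
  north (north): (row=1, col=6) -> (row=0, col=6)
Final: (row=0, col=6)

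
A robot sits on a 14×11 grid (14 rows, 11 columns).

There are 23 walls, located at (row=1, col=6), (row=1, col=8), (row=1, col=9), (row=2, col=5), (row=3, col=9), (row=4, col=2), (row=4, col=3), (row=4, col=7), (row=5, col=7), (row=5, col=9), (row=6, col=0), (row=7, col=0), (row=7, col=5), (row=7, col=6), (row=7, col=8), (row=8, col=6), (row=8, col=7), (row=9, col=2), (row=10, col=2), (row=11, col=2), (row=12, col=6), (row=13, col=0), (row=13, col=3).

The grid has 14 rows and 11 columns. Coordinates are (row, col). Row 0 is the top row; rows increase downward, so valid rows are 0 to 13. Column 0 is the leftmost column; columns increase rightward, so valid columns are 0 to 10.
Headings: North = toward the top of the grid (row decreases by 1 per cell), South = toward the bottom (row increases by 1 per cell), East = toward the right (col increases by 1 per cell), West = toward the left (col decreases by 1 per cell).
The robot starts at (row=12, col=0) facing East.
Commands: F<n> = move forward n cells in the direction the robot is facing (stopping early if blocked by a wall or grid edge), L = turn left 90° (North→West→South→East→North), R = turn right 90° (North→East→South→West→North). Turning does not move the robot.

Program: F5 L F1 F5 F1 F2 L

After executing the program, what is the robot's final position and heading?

Answer: Final position: (row=8, col=5), facing West

Derivation:
Start: (row=12, col=0), facing East
  F5: move forward 5, now at (row=12, col=5)
  L: turn left, now facing North
  F1: move forward 1, now at (row=11, col=5)
  F5: move forward 3/5 (blocked), now at (row=8, col=5)
  F1: move forward 0/1 (blocked), now at (row=8, col=5)
  F2: move forward 0/2 (blocked), now at (row=8, col=5)
  L: turn left, now facing West
Final: (row=8, col=5), facing West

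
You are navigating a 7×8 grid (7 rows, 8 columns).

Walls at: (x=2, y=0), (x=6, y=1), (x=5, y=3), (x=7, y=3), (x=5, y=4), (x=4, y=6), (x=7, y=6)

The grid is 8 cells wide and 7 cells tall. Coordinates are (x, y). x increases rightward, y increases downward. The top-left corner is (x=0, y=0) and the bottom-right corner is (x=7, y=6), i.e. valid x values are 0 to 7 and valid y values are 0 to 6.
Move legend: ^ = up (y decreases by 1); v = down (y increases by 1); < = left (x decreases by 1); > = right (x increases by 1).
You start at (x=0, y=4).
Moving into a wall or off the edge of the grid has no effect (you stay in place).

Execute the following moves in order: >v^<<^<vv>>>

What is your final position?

Start: (x=0, y=4)
  > (right): (x=0, y=4) -> (x=1, y=4)
  v (down): (x=1, y=4) -> (x=1, y=5)
  ^ (up): (x=1, y=5) -> (x=1, y=4)
  < (left): (x=1, y=4) -> (x=0, y=4)
  < (left): blocked, stay at (x=0, y=4)
  ^ (up): (x=0, y=4) -> (x=0, y=3)
  < (left): blocked, stay at (x=0, y=3)
  v (down): (x=0, y=3) -> (x=0, y=4)
  v (down): (x=0, y=4) -> (x=0, y=5)
  > (right): (x=0, y=5) -> (x=1, y=5)
  > (right): (x=1, y=5) -> (x=2, y=5)
  > (right): (x=2, y=5) -> (x=3, y=5)
Final: (x=3, y=5)

Answer: Final position: (x=3, y=5)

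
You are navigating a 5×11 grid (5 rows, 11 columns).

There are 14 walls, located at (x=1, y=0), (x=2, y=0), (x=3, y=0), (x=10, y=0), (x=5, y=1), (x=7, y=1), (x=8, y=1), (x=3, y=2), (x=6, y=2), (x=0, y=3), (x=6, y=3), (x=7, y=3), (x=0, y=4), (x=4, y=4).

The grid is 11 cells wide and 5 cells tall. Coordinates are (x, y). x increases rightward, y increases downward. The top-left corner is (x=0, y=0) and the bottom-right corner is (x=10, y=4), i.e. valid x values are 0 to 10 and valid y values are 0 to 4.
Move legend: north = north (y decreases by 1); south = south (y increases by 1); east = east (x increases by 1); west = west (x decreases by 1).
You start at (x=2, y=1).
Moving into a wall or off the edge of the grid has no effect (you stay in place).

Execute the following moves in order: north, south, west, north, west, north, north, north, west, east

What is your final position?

Answer: Final position: (x=0, y=0)

Derivation:
Start: (x=2, y=1)
  north (north): blocked, stay at (x=2, y=1)
  south (south): (x=2, y=1) -> (x=2, y=2)
  west (west): (x=2, y=2) -> (x=1, y=2)
  north (north): (x=1, y=2) -> (x=1, y=1)
  west (west): (x=1, y=1) -> (x=0, y=1)
  north (north): (x=0, y=1) -> (x=0, y=0)
  north (north): blocked, stay at (x=0, y=0)
  north (north): blocked, stay at (x=0, y=0)
  west (west): blocked, stay at (x=0, y=0)
  east (east): blocked, stay at (x=0, y=0)
Final: (x=0, y=0)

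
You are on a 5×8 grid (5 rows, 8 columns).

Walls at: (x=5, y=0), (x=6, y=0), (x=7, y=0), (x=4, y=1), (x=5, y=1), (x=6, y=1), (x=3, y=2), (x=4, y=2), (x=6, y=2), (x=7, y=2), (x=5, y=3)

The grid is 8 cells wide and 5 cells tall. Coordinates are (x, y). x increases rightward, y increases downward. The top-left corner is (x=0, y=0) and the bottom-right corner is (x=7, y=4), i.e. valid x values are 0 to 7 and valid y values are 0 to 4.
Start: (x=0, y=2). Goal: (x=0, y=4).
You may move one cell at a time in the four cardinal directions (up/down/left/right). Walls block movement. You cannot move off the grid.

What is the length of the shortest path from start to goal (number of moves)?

Answer: Shortest path length: 2

Derivation:
BFS from (x=0, y=2) until reaching (x=0, y=4):
  Distance 0: (x=0, y=2)
  Distance 1: (x=0, y=1), (x=1, y=2), (x=0, y=3)
  Distance 2: (x=0, y=0), (x=1, y=1), (x=2, y=2), (x=1, y=3), (x=0, y=4)  <- goal reached here
One shortest path (2 moves): (x=0, y=2) -> (x=0, y=3) -> (x=0, y=4)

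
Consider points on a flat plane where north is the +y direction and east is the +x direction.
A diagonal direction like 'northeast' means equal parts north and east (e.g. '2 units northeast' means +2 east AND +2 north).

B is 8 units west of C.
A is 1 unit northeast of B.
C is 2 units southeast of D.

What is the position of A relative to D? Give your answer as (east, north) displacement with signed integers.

Answer: A is at (east=-5, north=-1) relative to D.

Derivation:
Place D at the origin (east=0, north=0).
  C is 2 units southeast of D: delta (east=+2, north=-2); C at (east=2, north=-2).
  B is 8 units west of C: delta (east=-8, north=+0); B at (east=-6, north=-2).
  A is 1 unit northeast of B: delta (east=+1, north=+1); A at (east=-5, north=-1).
Therefore A relative to D: (east=-5, north=-1).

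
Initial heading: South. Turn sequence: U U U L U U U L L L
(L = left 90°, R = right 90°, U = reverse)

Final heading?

Start: South
  U (U-turn (180°)) -> North
  U (U-turn (180°)) -> South
  U (U-turn (180°)) -> North
  L (left (90° counter-clockwise)) -> West
  U (U-turn (180°)) -> East
  U (U-turn (180°)) -> West
  U (U-turn (180°)) -> East
  L (left (90° counter-clockwise)) -> North
  L (left (90° counter-clockwise)) -> West
  L (left (90° counter-clockwise)) -> South
Final: South

Answer: Final heading: South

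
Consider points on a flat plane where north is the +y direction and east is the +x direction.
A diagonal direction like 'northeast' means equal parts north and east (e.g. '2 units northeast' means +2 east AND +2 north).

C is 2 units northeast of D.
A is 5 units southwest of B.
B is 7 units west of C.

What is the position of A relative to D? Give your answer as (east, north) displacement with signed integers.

Answer: A is at (east=-10, north=-3) relative to D.

Derivation:
Place D at the origin (east=0, north=0).
  C is 2 units northeast of D: delta (east=+2, north=+2); C at (east=2, north=2).
  B is 7 units west of C: delta (east=-7, north=+0); B at (east=-5, north=2).
  A is 5 units southwest of B: delta (east=-5, north=-5); A at (east=-10, north=-3).
Therefore A relative to D: (east=-10, north=-3).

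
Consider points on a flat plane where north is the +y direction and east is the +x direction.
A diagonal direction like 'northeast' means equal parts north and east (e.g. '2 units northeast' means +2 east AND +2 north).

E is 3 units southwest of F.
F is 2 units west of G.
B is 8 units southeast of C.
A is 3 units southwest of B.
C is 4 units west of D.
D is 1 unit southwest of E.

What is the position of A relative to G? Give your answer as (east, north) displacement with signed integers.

Place G at the origin (east=0, north=0).
  F is 2 units west of G: delta (east=-2, north=+0); F at (east=-2, north=0).
  E is 3 units southwest of F: delta (east=-3, north=-3); E at (east=-5, north=-3).
  D is 1 unit southwest of E: delta (east=-1, north=-1); D at (east=-6, north=-4).
  C is 4 units west of D: delta (east=-4, north=+0); C at (east=-10, north=-4).
  B is 8 units southeast of C: delta (east=+8, north=-8); B at (east=-2, north=-12).
  A is 3 units southwest of B: delta (east=-3, north=-3); A at (east=-5, north=-15).
Therefore A relative to G: (east=-5, north=-15).

Answer: A is at (east=-5, north=-15) relative to G.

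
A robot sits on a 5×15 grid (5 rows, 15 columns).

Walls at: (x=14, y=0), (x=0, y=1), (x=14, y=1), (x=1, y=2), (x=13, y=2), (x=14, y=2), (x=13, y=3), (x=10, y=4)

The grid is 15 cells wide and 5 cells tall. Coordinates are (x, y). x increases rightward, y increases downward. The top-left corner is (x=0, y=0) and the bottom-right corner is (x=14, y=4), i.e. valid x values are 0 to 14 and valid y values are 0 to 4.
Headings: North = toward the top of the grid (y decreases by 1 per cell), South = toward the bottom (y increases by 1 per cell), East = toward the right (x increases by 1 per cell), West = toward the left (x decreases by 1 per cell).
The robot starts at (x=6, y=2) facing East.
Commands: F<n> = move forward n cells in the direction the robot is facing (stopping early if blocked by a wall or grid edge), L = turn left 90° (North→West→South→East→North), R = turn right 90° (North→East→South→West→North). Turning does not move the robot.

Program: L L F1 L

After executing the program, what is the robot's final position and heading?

Answer: Final position: (x=5, y=2), facing South

Derivation:
Start: (x=6, y=2), facing East
  L: turn left, now facing North
  L: turn left, now facing West
  F1: move forward 1, now at (x=5, y=2)
  L: turn left, now facing South
Final: (x=5, y=2), facing South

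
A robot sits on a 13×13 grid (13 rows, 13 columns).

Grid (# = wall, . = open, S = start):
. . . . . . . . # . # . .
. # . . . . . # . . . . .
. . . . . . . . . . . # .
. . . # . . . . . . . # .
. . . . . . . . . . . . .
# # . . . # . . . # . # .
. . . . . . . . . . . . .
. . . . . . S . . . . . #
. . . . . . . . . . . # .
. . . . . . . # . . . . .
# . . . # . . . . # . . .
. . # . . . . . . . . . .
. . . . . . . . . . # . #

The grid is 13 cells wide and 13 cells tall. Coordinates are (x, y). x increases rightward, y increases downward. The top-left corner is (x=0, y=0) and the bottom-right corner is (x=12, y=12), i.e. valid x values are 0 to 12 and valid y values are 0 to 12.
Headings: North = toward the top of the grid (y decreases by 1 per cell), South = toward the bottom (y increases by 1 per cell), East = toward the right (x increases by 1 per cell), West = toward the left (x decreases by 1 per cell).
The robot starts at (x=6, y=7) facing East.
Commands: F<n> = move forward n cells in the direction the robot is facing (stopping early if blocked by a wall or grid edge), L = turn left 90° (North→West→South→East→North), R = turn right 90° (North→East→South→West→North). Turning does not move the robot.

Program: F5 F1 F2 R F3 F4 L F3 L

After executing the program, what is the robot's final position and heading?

Answer: Final position: (x=11, y=7), facing North

Derivation:
Start: (x=6, y=7), facing East
  F5: move forward 5, now at (x=11, y=7)
  F1: move forward 0/1 (blocked), now at (x=11, y=7)
  F2: move forward 0/2 (blocked), now at (x=11, y=7)
  R: turn right, now facing South
  F3: move forward 0/3 (blocked), now at (x=11, y=7)
  F4: move forward 0/4 (blocked), now at (x=11, y=7)
  L: turn left, now facing East
  F3: move forward 0/3 (blocked), now at (x=11, y=7)
  L: turn left, now facing North
Final: (x=11, y=7), facing North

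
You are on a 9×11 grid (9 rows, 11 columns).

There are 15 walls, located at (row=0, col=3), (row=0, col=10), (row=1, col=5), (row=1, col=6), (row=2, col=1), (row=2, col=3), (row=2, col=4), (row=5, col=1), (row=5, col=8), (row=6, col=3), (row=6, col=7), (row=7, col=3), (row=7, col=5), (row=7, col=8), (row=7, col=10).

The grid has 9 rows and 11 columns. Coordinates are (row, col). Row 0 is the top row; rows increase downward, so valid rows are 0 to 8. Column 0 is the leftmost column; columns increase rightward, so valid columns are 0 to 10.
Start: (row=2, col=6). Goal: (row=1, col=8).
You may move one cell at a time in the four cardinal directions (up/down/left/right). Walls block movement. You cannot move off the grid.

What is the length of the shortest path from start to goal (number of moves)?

BFS from (row=2, col=6) until reaching (row=1, col=8):
  Distance 0: (row=2, col=6)
  Distance 1: (row=2, col=5), (row=2, col=7), (row=3, col=6)
  Distance 2: (row=1, col=7), (row=2, col=8), (row=3, col=5), (row=3, col=7), (row=4, col=6)
  Distance 3: (row=0, col=7), (row=1, col=8), (row=2, col=9), (row=3, col=4), (row=3, col=8), (row=4, col=5), (row=4, col=7), (row=5, col=6)  <- goal reached here
One shortest path (3 moves): (row=2, col=6) -> (row=2, col=7) -> (row=2, col=8) -> (row=1, col=8)

Answer: Shortest path length: 3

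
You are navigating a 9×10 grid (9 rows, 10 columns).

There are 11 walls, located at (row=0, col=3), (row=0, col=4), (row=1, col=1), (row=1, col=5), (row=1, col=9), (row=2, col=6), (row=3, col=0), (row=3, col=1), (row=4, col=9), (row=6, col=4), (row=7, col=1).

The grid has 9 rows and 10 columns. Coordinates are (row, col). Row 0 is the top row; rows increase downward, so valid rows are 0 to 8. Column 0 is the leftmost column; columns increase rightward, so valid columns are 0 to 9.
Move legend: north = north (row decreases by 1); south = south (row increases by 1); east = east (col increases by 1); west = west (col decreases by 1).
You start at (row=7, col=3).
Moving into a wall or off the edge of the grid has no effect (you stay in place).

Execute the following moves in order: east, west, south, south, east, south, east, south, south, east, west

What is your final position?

Answer: Final position: (row=8, col=5)

Derivation:
Start: (row=7, col=3)
  east (east): (row=7, col=3) -> (row=7, col=4)
  west (west): (row=7, col=4) -> (row=7, col=3)
  south (south): (row=7, col=3) -> (row=8, col=3)
  south (south): blocked, stay at (row=8, col=3)
  east (east): (row=8, col=3) -> (row=8, col=4)
  south (south): blocked, stay at (row=8, col=4)
  east (east): (row=8, col=4) -> (row=8, col=5)
  south (south): blocked, stay at (row=8, col=5)
  south (south): blocked, stay at (row=8, col=5)
  east (east): (row=8, col=5) -> (row=8, col=6)
  west (west): (row=8, col=6) -> (row=8, col=5)
Final: (row=8, col=5)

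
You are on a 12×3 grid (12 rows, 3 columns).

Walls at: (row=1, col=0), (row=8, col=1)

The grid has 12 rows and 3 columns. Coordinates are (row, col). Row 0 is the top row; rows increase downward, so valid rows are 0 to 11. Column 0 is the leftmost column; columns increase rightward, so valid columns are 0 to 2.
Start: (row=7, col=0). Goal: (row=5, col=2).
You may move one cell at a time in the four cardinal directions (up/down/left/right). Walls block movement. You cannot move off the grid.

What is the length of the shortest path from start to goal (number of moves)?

BFS from (row=7, col=0) until reaching (row=5, col=2):
  Distance 0: (row=7, col=0)
  Distance 1: (row=6, col=0), (row=7, col=1), (row=8, col=0)
  Distance 2: (row=5, col=0), (row=6, col=1), (row=7, col=2), (row=9, col=0)
  Distance 3: (row=4, col=0), (row=5, col=1), (row=6, col=2), (row=8, col=2), (row=9, col=1), (row=10, col=0)
  Distance 4: (row=3, col=0), (row=4, col=1), (row=5, col=2), (row=9, col=2), (row=10, col=1), (row=11, col=0)  <- goal reached here
One shortest path (4 moves): (row=7, col=0) -> (row=7, col=1) -> (row=7, col=2) -> (row=6, col=2) -> (row=5, col=2)

Answer: Shortest path length: 4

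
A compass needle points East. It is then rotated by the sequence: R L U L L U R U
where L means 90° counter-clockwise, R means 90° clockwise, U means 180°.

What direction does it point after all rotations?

Answer: Final heading: South

Derivation:
Start: East
  R (right (90° clockwise)) -> South
  L (left (90° counter-clockwise)) -> East
  U (U-turn (180°)) -> West
  L (left (90° counter-clockwise)) -> South
  L (left (90° counter-clockwise)) -> East
  U (U-turn (180°)) -> West
  R (right (90° clockwise)) -> North
  U (U-turn (180°)) -> South
Final: South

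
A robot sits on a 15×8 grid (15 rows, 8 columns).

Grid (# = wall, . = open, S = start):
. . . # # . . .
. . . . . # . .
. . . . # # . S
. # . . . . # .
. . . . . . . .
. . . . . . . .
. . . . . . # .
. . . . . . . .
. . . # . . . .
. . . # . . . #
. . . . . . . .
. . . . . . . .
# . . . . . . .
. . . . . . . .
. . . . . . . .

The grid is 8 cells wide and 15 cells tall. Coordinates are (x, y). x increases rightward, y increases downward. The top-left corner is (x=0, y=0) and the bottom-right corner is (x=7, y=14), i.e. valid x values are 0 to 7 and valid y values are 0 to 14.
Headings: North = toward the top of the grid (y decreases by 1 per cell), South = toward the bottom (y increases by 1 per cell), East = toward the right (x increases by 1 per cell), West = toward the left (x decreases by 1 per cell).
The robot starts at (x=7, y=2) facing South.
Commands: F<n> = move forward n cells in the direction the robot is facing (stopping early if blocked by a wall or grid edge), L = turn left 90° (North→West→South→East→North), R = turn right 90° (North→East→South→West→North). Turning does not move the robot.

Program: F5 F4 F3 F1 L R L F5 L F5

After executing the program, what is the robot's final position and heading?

Start: (x=7, y=2), facing South
  F5: move forward 5, now at (x=7, y=7)
  F4: move forward 1/4 (blocked), now at (x=7, y=8)
  F3: move forward 0/3 (blocked), now at (x=7, y=8)
  F1: move forward 0/1 (blocked), now at (x=7, y=8)
  L: turn left, now facing East
  R: turn right, now facing South
  L: turn left, now facing East
  F5: move forward 0/5 (blocked), now at (x=7, y=8)
  L: turn left, now facing North
  F5: move forward 5, now at (x=7, y=3)
Final: (x=7, y=3), facing North

Answer: Final position: (x=7, y=3), facing North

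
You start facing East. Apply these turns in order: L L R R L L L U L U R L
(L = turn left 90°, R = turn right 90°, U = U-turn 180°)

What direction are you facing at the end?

Start: East
  L (left (90° counter-clockwise)) -> North
  L (left (90° counter-clockwise)) -> West
  R (right (90° clockwise)) -> North
  R (right (90° clockwise)) -> East
  L (left (90° counter-clockwise)) -> North
  L (left (90° counter-clockwise)) -> West
  L (left (90° counter-clockwise)) -> South
  U (U-turn (180°)) -> North
  L (left (90° counter-clockwise)) -> West
  U (U-turn (180°)) -> East
  R (right (90° clockwise)) -> South
  L (left (90° counter-clockwise)) -> East
Final: East

Answer: Final heading: East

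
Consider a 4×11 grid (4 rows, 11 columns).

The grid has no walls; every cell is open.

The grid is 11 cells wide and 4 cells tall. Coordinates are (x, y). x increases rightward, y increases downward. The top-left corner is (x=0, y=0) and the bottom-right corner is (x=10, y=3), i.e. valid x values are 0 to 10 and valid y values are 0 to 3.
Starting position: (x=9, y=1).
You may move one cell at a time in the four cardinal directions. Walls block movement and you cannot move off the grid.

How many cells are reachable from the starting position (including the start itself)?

Answer: Reachable cells: 44

Derivation:
BFS flood-fill from (x=9, y=1):
  Distance 0: (x=9, y=1)
  Distance 1: (x=9, y=0), (x=8, y=1), (x=10, y=1), (x=9, y=2)
  Distance 2: (x=8, y=0), (x=10, y=0), (x=7, y=1), (x=8, y=2), (x=10, y=2), (x=9, y=3)
  Distance 3: (x=7, y=0), (x=6, y=1), (x=7, y=2), (x=8, y=3), (x=10, y=3)
  Distance 4: (x=6, y=0), (x=5, y=1), (x=6, y=2), (x=7, y=3)
  Distance 5: (x=5, y=0), (x=4, y=1), (x=5, y=2), (x=6, y=3)
  Distance 6: (x=4, y=0), (x=3, y=1), (x=4, y=2), (x=5, y=3)
  Distance 7: (x=3, y=0), (x=2, y=1), (x=3, y=2), (x=4, y=3)
  Distance 8: (x=2, y=0), (x=1, y=1), (x=2, y=2), (x=3, y=3)
  Distance 9: (x=1, y=0), (x=0, y=1), (x=1, y=2), (x=2, y=3)
  Distance 10: (x=0, y=0), (x=0, y=2), (x=1, y=3)
  Distance 11: (x=0, y=3)
Total reachable: 44 (grid has 44 open cells total)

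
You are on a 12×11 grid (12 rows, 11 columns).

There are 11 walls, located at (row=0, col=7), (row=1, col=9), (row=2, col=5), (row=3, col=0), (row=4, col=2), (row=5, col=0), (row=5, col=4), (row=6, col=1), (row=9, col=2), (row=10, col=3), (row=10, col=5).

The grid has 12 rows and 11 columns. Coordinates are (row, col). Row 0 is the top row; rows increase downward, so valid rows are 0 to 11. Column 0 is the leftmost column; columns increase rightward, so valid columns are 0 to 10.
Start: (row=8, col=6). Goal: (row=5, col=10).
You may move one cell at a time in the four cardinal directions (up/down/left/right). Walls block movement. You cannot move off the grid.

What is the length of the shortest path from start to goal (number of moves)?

Answer: Shortest path length: 7

Derivation:
BFS from (row=8, col=6) until reaching (row=5, col=10):
  Distance 0: (row=8, col=6)
  Distance 1: (row=7, col=6), (row=8, col=5), (row=8, col=7), (row=9, col=6)
  Distance 2: (row=6, col=6), (row=7, col=5), (row=7, col=7), (row=8, col=4), (row=8, col=8), (row=9, col=5), (row=9, col=7), (row=10, col=6)
  Distance 3: (row=5, col=6), (row=6, col=5), (row=6, col=7), (row=7, col=4), (row=7, col=8), (row=8, col=3), (row=8, col=9), (row=9, col=4), (row=9, col=8), (row=10, col=7), (row=11, col=6)
  Distance 4: (row=4, col=6), (row=5, col=5), (row=5, col=7), (row=6, col=4), (row=6, col=8), (row=7, col=3), (row=7, col=9), (row=8, col=2), (row=8, col=10), (row=9, col=3), (row=9, col=9), (row=10, col=4), (row=10, col=8), (row=11, col=5), (row=11, col=7)
  Distance 5: (row=3, col=6), (row=4, col=5), (row=4, col=7), (row=5, col=8), (row=6, col=3), (row=6, col=9), (row=7, col=2), (row=7, col=10), (row=8, col=1), (row=9, col=10), (row=10, col=9), (row=11, col=4), (row=11, col=8)
  Distance 6: (row=2, col=6), (row=3, col=5), (row=3, col=7), (row=4, col=4), (row=4, col=8), (row=5, col=3), (row=5, col=9), (row=6, col=2), (row=6, col=10), (row=7, col=1), (row=8, col=0), (row=9, col=1), (row=10, col=10), (row=11, col=3), (row=11, col=9)
  Distance 7: (row=1, col=6), (row=2, col=7), (row=3, col=4), (row=3, col=8), (row=4, col=3), (row=4, col=9), (row=5, col=2), (row=5, col=10), (row=7, col=0), (row=9, col=0), (row=10, col=1), (row=11, col=2), (row=11, col=10)  <- goal reached here
One shortest path (7 moves): (row=8, col=6) -> (row=8, col=7) -> (row=8, col=8) -> (row=8, col=9) -> (row=8, col=10) -> (row=7, col=10) -> (row=6, col=10) -> (row=5, col=10)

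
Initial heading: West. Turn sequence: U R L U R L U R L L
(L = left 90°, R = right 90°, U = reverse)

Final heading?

Answer: Final heading: North

Derivation:
Start: West
  U (U-turn (180°)) -> East
  R (right (90° clockwise)) -> South
  L (left (90° counter-clockwise)) -> East
  U (U-turn (180°)) -> West
  R (right (90° clockwise)) -> North
  L (left (90° counter-clockwise)) -> West
  U (U-turn (180°)) -> East
  R (right (90° clockwise)) -> South
  L (left (90° counter-clockwise)) -> East
  L (left (90° counter-clockwise)) -> North
Final: North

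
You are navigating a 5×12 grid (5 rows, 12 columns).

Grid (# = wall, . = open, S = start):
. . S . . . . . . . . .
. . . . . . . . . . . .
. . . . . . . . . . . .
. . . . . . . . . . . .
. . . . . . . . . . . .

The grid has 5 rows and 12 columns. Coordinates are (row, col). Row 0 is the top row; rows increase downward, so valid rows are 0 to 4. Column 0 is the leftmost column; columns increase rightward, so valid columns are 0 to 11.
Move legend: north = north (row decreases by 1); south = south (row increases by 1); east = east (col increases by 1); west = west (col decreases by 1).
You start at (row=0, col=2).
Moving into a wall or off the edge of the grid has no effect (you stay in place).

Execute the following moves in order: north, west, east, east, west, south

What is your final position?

Answer: Final position: (row=1, col=2)

Derivation:
Start: (row=0, col=2)
  north (north): blocked, stay at (row=0, col=2)
  west (west): (row=0, col=2) -> (row=0, col=1)
  east (east): (row=0, col=1) -> (row=0, col=2)
  east (east): (row=0, col=2) -> (row=0, col=3)
  west (west): (row=0, col=3) -> (row=0, col=2)
  south (south): (row=0, col=2) -> (row=1, col=2)
Final: (row=1, col=2)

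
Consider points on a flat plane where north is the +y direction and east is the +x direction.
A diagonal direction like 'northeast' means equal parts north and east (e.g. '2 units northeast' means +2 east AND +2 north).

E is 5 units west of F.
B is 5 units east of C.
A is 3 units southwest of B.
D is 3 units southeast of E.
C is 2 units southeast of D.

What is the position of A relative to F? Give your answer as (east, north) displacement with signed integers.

Place F at the origin (east=0, north=0).
  E is 5 units west of F: delta (east=-5, north=+0); E at (east=-5, north=0).
  D is 3 units southeast of E: delta (east=+3, north=-3); D at (east=-2, north=-3).
  C is 2 units southeast of D: delta (east=+2, north=-2); C at (east=0, north=-5).
  B is 5 units east of C: delta (east=+5, north=+0); B at (east=5, north=-5).
  A is 3 units southwest of B: delta (east=-3, north=-3); A at (east=2, north=-8).
Therefore A relative to F: (east=2, north=-8).

Answer: A is at (east=2, north=-8) relative to F.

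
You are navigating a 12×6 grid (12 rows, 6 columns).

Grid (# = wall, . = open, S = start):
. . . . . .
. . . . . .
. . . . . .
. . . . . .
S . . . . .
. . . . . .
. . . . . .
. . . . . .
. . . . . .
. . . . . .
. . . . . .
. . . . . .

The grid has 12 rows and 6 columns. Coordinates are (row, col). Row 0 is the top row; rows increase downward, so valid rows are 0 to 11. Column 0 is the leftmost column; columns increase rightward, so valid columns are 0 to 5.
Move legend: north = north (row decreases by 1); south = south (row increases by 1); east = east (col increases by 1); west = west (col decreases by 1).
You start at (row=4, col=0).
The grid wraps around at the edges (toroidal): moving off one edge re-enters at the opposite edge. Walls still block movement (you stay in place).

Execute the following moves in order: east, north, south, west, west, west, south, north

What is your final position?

Answer: Final position: (row=4, col=4)

Derivation:
Start: (row=4, col=0)
  east (east): (row=4, col=0) -> (row=4, col=1)
  north (north): (row=4, col=1) -> (row=3, col=1)
  south (south): (row=3, col=1) -> (row=4, col=1)
  west (west): (row=4, col=1) -> (row=4, col=0)
  west (west): (row=4, col=0) -> (row=4, col=5)
  west (west): (row=4, col=5) -> (row=4, col=4)
  south (south): (row=4, col=4) -> (row=5, col=4)
  north (north): (row=5, col=4) -> (row=4, col=4)
Final: (row=4, col=4)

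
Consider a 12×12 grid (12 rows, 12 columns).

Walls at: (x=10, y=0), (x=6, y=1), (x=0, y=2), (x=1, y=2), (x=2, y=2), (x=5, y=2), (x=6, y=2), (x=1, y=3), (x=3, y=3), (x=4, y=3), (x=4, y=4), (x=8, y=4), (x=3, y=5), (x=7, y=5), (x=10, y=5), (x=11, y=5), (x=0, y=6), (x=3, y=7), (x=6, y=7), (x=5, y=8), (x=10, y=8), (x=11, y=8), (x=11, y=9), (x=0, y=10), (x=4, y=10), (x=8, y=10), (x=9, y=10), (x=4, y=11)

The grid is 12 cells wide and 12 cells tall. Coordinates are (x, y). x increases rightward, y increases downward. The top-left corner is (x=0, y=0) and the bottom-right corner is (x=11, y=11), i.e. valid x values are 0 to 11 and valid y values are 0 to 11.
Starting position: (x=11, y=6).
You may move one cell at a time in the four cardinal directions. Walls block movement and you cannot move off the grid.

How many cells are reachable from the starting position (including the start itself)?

Answer: Reachable cells: 116

Derivation:
BFS flood-fill from (x=11, y=6):
  Distance 0: (x=11, y=6)
  Distance 1: (x=10, y=6), (x=11, y=7)
  Distance 2: (x=9, y=6), (x=10, y=7)
  Distance 3: (x=9, y=5), (x=8, y=6), (x=9, y=7)
  Distance 4: (x=9, y=4), (x=8, y=5), (x=7, y=6), (x=8, y=7), (x=9, y=8)
  Distance 5: (x=9, y=3), (x=10, y=4), (x=6, y=6), (x=7, y=7), (x=8, y=8), (x=9, y=9)
  Distance 6: (x=9, y=2), (x=8, y=3), (x=10, y=3), (x=11, y=4), (x=6, y=5), (x=5, y=6), (x=7, y=8), (x=8, y=9), (x=10, y=9)
  Distance 7: (x=9, y=1), (x=8, y=2), (x=10, y=2), (x=7, y=3), (x=11, y=3), (x=6, y=4), (x=5, y=5), (x=4, y=6), (x=5, y=7), (x=6, y=8), (x=7, y=9), (x=10, y=10)
  Distance 8: (x=9, y=0), (x=8, y=1), (x=10, y=1), (x=7, y=2), (x=11, y=2), (x=6, y=3), (x=5, y=4), (x=7, y=4), (x=4, y=5), (x=3, y=6), (x=4, y=7), (x=6, y=9), (x=7, y=10), (x=11, y=10), (x=10, y=11)
  Distance 9: (x=8, y=0), (x=7, y=1), (x=11, y=1), (x=5, y=3), (x=2, y=6), (x=4, y=8), (x=5, y=9), (x=6, y=10), (x=7, y=11), (x=9, y=11), (x=11, y=11)
  Distance 10: (x=7, y=0), (x=11, y=0), (x=2, y=5), (x=1, y=6), (x=2, y=7), (x=3, y=8), (x=4, y=9), (x=5, y=10), (x=6, y=11), (x=8, y=11)
  Distance 11: (x=6, y=0), (x=2, y=4), (x=1, y=5), (x=1, y=7), (x=2, y=8), (x=3, y=9), (x=5, y=11)
  Distance 12: (x=5, y=0), (x=2, y=3), (x=1, y=4), (x=3, y=4), (x=0, y=5), (x=0, y=7), (x=1, y=8), (x=2, y=9), (x=3, y=10)
  Distance 13: (x=4, y=0), (x=5, y=1), (x=0, y=4), (x=0, y=8), (x=1, y=9), (x=2, y=10), (x=3, y=11)
  Distance 14: (x=3, y=0), (x=4, y=1), (x=0, y=3), (x=0, y=9), (x=1, y=10), (x=2, y=11)
  Distance 15: (x=2, y=0), (x=3, y=1), (x=4, y=2), (x=1, y=11)
  Distance 16: (x=1, y=0), (x=2, y=1), (x=3, y=2), (x=0, y=11)
  Distance 17: (x=0, y=0), (x=1, y=1)
  Distance 18: (x=0, y=1)
Total reachable: 116 (grid has 116 open cells total)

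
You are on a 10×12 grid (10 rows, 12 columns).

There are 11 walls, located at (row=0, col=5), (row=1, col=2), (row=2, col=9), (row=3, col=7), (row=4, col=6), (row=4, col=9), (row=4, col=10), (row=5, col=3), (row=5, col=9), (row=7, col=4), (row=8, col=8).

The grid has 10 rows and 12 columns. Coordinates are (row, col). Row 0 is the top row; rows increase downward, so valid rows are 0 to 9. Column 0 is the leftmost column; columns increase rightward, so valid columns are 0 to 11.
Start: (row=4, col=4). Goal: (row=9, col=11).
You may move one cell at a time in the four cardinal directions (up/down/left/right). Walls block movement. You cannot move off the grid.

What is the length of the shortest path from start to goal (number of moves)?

Answer: Shortest path length: 12

Derivation:
BFS from (row=4, col=4) until reaching (row=9, col=11):
  Distance 0: (row=4, col=4)
  Distance 1: (row=3, col=4), (row=4, col=3), (row=4, col=5), (row=5, col=4)
  Distance 2: (row=2, col=4), (row=3, col=3), (row=3, col=5), (row=4, col=2), (row=5, col=5), (row=6, col=4)
  Distance 3: (row=1, col=4), (row=2, col=3), (row=2, col=5), (row=3, col=2), (row=3, col=6), (row=4, col=1), (row=5, col=2), (row=5, col=6), (row=6, col=3), (row=6, col=5)
  Distance 4: (row=0, col=4), (row=1, col=3), (row=1, col=5), (row=2, col=2), (row=2, col=6), (row=3, col=1), (row=4, col=0), (row=5, col=1), (row=5, col=7), (row=6, col=2), (row=6, col=6), (row=7, col=3), (row=7, col=5)
  Distance 5: (row=0, col=3), (row=1, col=6), (row=2, col=1), (row=2, col=7), (row=3, col=0), (row=4, col=7), (row=5, col=0), (row=5, col=8), (row=6, col=1), (row=6, col=7), (row=7, col=2), (row=7, col=6), (row=8, col=3), (row=8, col=5)
  Distance 6: (row=0, col=2), (row=0, col=6), (row=1, col=1), (row=1, col=7), (row=2, col=0), (row=2, col=8), (row=4, col=8), (row=6, col=0), (row=6, col=8), (row=7, col=1), (row=7, col=7), (row=8, col=2), (row=8, col=4), (row=8, col=6), (row=9, col=3), (row=9, col=5)
  Distance 7: (row=0, col=1), (row=0, col=7), (row=1, col=0), (row=1, col=8), (row=3, col=8), (row=6, col=9), (row=7, col=0), (row=7, col=8), (row=8, col=1), (row=8, col=7), (row=9, col=2), (row=9, col=4), (row=9, col=6)
  Distance 8: (row=0, col=0), (row=0, col=8), (row=1, col=9), (row=3, col=9), (row=6, col=10), (row=7, col=9), (row=8, col=0), (row=9, col=1), (row=9, col=7)
  Distance 9: (row=0, col=9), (row=1, col=10), (row=3, col=10), (row=5, col=10), (row=6, col=11), (row=7, col=10), (row=8, col=9), (row=9, col=0), (row=9, col=8)
  Distance 10: (row=0, col=10), (row=1, col=11), (row=2, col=10), (row=3, col=11), (row=5, col=11), (row=7, col=11), (row=8, col=10), (row=9, col=9)
  Distance 11: (row=0, col=11), (row=2, col=11), (row=4, col=11), (row=8, col=11), (row=9, col=10)
  Distance 12: (row=9, col=11)  <- goal reached here
One shortest path (12 moves): (row=4, col=4) -> (row=4, col=5) -> (row=5, col=5) -> (row=5, col=6) -> (row=5, col=7) -> (row=5, col=8) -> (row=6, col=8) -> (row=6, col=9) -> (row=6, col=10) -> (row=6, col=11) -> (row=7, col=11) -> (row=8, col=11) -> (row=9, col=11)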